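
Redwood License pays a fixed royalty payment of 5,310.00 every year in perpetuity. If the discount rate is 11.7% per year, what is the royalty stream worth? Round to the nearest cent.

45384.62

Level perpetuity: PV = C / r = 5,310.00 / 0.117 = 45,384.62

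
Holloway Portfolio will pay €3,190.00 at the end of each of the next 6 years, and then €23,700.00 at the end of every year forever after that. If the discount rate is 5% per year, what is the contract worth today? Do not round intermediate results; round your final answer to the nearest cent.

€369897.56

PV of 6-year annuity: €3,190.00 × [1 − (1+0.05)^−6] / 0.05 = 16191.45769
Perpetuity value at year 6: €23,700.00 / 0.05 = 474000.00000
PV of perpetuity: 474000.00000 / (1+0.05)^6 = 353706.09801
Total PV = 16191.45769 + 353706.09801 = 369897.55570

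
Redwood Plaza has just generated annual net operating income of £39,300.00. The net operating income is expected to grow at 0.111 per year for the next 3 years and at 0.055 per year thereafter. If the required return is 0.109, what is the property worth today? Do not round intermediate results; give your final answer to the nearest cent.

D_1 = 43662.30000
D_2 = 48508.81530
D_3 = 53893.29380
Terminal value at year 3: TV = D_3×(1+g_2)/(r−g_2) = 56857.42496/0.054 = 1052915.27699
P_0 = D_1/(1+r)^1 + D_2/(1+r)^2 + D_3/(1+r)^3 + TV/(1+r)^3
    = 39370.87466 + 39441.87714 + 39513.00767 + 771967.09425 = 890292.85372

£890292.85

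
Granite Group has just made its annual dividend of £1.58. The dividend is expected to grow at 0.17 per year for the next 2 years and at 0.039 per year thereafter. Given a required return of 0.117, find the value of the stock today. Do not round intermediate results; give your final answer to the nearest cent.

D_1 = 1.84860
D_2 = 2.16286
Terminal value at year 2: TV = D_2×(1+g_2)/(r−g_2) = 2.24721/0.078 = 28.81043
P_0 = D_1/(1+r)^1 + D_2/(1+r)^2 + TV/(1+r)^2
    = 1.65497 + 1.73349 + 23.09104 = 26.47950

£26.48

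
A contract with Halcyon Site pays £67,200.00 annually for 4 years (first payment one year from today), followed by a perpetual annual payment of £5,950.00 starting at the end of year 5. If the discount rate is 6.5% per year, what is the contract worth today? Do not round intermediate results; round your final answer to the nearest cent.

PV of 4-year annuity: £67,200.00 × [1 − (1+0.065)^−4] / 0.065 = 230213.66603
Perpetuity value at year 4: £5,950.00 / 0.065 = 91538.46154
PV of perpetuity: 91538.46154 / (1+0.065)^4 = 71154.95986
Total PV = 230213.66603 + 71154.95986 = 301368.62589

£301368.63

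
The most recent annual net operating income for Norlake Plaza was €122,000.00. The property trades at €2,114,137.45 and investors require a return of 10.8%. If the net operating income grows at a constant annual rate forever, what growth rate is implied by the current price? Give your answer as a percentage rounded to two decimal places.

P = D₀(1+g)/(r−g) ⇒ P(r−g) = D₀(1+g) ⇒ g(P+D₀) = P·r − D₀
g = (P·r − D₀)/(P + D₀) = (€2,114,137.45×0.108 − €122,000.00) / (€2,114,137.45 + €122,000.00) = 0.047549

4.75%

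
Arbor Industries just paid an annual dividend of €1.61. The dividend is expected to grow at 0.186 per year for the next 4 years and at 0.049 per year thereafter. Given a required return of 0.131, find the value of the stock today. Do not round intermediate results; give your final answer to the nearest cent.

D_1 = 1.90946
D_2 = 2.26462
D_3 = 2.68584
D_4 = 3.18540
Terminal value at year 4: TV = D_4×(1+g_2)/(r−g_2) = 3.34149/0.082 = 40.74987
P_0 = D_1/(1+r)^1 + D_2/(1+r)^2 + D_3/(1+r)^3 + D_4/(1+r)^4 + TV/(1+r)^4
    = 1.68829 + 1.77039 + 1.85649 + 1.94677 + 24.90439 = 32.16633

€32.17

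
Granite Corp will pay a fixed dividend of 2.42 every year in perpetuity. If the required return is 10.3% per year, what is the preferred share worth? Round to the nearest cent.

Level perpetuity: PV = C / r = 2.42 / 0.103 = 23.50

23.50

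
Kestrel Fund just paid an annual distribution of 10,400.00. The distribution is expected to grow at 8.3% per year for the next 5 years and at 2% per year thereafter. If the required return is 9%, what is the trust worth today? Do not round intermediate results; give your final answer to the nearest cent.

D_1 = 11263.20000
D_2 = 12198.04560
D_3 = 13210.48338
D_4 = 14306.95351
D_5 = 15494.43065
Terminal value at year 5: TV = D_5×(1+g_2)/(r−g_2) = 15804.31926/0.07 = 225775.98942
P_0 = D_1/(1+r)^1 + D_2/(1+r)^2 + D_3/(1+r)^3 + D_4/(1+r)^4 + D_5/(1+r)^5 + TV/(1+r)^5
    = 10333.21101 + 10266.85094 + 10200.91703 + 10135.40656 + 10070.31679 + 146738.90180 = 197745.60413

197745.60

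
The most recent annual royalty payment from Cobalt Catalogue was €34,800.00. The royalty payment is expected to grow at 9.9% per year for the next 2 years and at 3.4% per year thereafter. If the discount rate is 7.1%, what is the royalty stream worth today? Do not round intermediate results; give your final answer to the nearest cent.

€1096387.49

D_1 = 38245.20000
D_2 = 42031.47480
Terminal value at year 2: TV = D_2×(1+g_2)/(r−g_2) = 43460.54494/0.037 = 1174609.32279
P_0 = D_1/(1+r)^1 + D_2/(1+r)^2 + TV/(1+r)^2
    = 35709.80392 + 36643.39357 + 1024034.29589 = 1096387.49338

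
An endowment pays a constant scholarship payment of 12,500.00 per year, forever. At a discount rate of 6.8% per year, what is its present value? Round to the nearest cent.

183823.53

Level perpetuity: PV = C / r = 12,500.00 / 0.068 = 183,823.53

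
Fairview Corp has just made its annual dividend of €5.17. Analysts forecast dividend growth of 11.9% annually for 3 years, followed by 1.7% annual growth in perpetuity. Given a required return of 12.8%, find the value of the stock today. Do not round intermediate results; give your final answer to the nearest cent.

€61.51

D_1 = 5.78523
D_2 = 6.47367
D_3 = 7.24404
Terminal value at year 3: TV = D_3×(1+g_2)/(r−g_2) = 7.36719/0.111 = 66.37106
P_0 = D_1/(1+r)^1 + D_2/(1+r)^2 + D_3/(1+r)^3 + TV/(1+r)^3
    = 5.12875 + 5.08783 + 5.04723 + 46.24358 = 61.50740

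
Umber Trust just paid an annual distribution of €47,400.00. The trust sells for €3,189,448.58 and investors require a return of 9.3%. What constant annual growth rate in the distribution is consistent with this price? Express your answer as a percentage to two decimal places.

P = D₀(1+g)/(r−g) ⇒ P(r−g) = D₀(1+g) ⇒ g(P+D₀) = P·r − D₀
g = (P·r − D₀)/(P + D₀) = (€3,189,448.58×0.093 − €47,400.00) / (€3,189,448.58 + €47,400.00) = 0.076994

7.70%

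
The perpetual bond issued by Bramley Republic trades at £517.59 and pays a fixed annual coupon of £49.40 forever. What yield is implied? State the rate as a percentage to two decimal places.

9.54%

P = C/r ⇒ r = C/P = £49.40/£517.59 = 0.095442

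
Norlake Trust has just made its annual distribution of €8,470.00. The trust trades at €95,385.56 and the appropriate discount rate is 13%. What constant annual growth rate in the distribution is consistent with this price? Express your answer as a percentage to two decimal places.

P = D₀(1+g)/(r−g) ⇒ P(r−g) = D₀(1+g) ⇒ g(P+D₀) = P·r − D₀
g = (P·r − D₀)/(P + D₀) = (€95,385.56×0.13 − €8,470.00) / (€95,385.56 + €8,470.00) = 0.037842

3.78%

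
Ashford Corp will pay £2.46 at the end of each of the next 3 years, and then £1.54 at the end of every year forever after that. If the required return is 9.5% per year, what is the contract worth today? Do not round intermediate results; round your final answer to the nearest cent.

£18.52

PV of 3-year annuity: £2.46 × [1 − (1+0.095)^−3] / 0.095 = 6.17191
Perpetuity value at year 3: £1.54 / 0.095 = 16.21053
PV of perpetuity: 16.21053 / (1+0.095)^3 = 12.34681
Total PV = 6.17191 + 12.34681 = 18.51872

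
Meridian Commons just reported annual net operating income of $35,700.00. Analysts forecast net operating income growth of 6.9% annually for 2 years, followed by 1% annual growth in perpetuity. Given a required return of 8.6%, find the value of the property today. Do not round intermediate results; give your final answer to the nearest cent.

D_1 = 38163.30000
D_2 = 40796.56770
Terminal value at year 2: TV = D_2×(1+g_2)/(r−g_2) = 41204.53338/0.076 = 542164.91286
P_0 = D_1/(1+r)^1 + D_2/(1+r)^2 + TV/(1+r)^2
    = 35141.16022 + 34591.06839 + 459697.09314 = 529429.32175

$529429.32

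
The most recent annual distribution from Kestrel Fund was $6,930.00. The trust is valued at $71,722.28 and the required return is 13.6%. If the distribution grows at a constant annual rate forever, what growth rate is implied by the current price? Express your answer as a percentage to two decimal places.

P = D₀(1+g)/(r−g) ⇒ P(r−g) = D₀(1+g) ⇒ g(P+D₀) = P·r − D₀
g = (P·r − D₀)/(P + D₀) = ($71,722.28×0.136 − $6,930.00) / ($71,722.28 + $6,930.00) = 0.035908

3.59%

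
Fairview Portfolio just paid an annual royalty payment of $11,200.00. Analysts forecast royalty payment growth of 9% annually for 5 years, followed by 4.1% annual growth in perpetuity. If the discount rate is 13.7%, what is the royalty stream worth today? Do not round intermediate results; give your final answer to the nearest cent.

D_1 = 12208.00000
D_2 = 13306.72000
D_3 = 14504.32480
D_4 = 15809.71403
D_5 = 17232.58829
Terminal value at year 5: TV = D_5×(1+g_2)/(r−g_2) = 17939.12441/0.096 = 186865.87932
P_0 = D_1/(1+r)^1 + D_2/(1+r)^2 + D_3/(1+r)^3 + D_4/(1+r)^4 + D_5/(1+r)^5 + TV/(1+r)^5
    = 10737.02726 + 10293.19236 + 9867.70420 + 9459.80438 + 9068.76585 + 98339.42971 = 147765.92377

$147765.92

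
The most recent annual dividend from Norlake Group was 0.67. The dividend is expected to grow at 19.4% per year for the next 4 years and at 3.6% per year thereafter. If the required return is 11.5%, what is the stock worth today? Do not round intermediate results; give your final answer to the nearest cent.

D_1 = 0.79998
D_2 = 0.95518
D_3 = 1.14048
D_4 = 1.36173
Terminal value at year 4: TV = D_4×(1+g_2)/(r−g_2) = 1.41076/0.079 = 17.85767
P_0 = D_1/(1+r)^1 + D_2/(1+r)^2 + D_3/(1+r)^3 + D_4/(1+r)^4 + TV/(1+r)^4
    = 0.71747 + 0.76831 + 0.82274 + 0.88103 + 11.55381 = 14.74336

14.74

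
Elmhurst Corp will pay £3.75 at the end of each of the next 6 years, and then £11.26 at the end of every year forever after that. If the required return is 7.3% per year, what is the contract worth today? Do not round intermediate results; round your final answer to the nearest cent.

PV of 6-year annuity: £3.75 × [1 − (1+0.073)^−6] / 0.073 = 17.71018
Perpetuity value at year 6: £11.26 / 0.073 = 154.24658
PV of perpetuity: 154.24658 / (1+0.073)^6 = 101.06882
Total PV = 17.71018 + 101.06882 = 118.77900

£118.78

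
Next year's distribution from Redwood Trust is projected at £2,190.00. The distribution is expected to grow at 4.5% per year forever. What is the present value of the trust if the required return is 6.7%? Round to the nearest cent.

Growing perpetuity: P = D₁ / (r − g) = £2,190.0000 / (0.067 − 0.045) = £99,545.45

£99545.45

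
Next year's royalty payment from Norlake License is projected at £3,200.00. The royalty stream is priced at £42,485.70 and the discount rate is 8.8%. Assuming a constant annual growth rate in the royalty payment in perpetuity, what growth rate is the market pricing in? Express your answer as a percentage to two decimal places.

1.27%

P = D₁/(r−g) ⇒ g = r − D₁/P = 0.088 − £3,200.00/£42,485.70 = 0.012681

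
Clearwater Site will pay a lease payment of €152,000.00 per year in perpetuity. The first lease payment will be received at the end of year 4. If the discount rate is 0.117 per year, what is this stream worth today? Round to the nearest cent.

Value at end of year 3: C / r = €152,000.00 / 0.117 = €1,299,145.2991
Discount to today: PV = €1,299,145.2991 / (1 + 0.117)^3 = €1,299,145.2991 / 1.393669 = €932,176.62

€932176.62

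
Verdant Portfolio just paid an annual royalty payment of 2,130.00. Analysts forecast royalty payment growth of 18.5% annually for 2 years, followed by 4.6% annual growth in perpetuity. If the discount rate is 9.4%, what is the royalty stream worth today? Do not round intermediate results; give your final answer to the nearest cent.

59265.57

D_1 = 2524.05000
D_2 = 2990.99925
Terminal value at year 2: TV = D_2×(1+g_2)/(r−g_2) = 3128.58522/0.048 = 65178.85866
P_0 = D_1/(1+r)^1 + D_2/(1+r)^2 + TV/(1+r)^2
    = 2307.17550 + 2499.08864 + 54459.30659 = 59265.57073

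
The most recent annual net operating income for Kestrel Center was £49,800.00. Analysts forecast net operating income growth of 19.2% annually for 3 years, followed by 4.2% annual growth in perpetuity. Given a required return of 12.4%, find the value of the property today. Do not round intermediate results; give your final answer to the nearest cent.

£922984.21

D_1 = 59361.60000
D_2 = 70759.02720
D_3 = 84344.76042
Terminal value at year 3: TV = D_3×(1+g_2)/(r−g_2) = 87887.24036/0.082 = 1071795.61415
P_0 = D_1/(1+r)^1 + D_2/(1+r)^2 + D_3/(1+r)^3 + TV/(1+r)^3
    = 52812.81139 + 56007.89250 + 59396.27034 + 754767.24020 = 922984.21444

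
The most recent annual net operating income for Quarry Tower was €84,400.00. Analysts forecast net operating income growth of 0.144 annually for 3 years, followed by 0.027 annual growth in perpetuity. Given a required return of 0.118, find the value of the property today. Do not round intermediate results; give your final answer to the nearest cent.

€1285686.60

D_1 = 96553.60000
D_2 = 110457.31840
D_3 = 126363.17225
Terminal value at year 3: TV = D_3×(1+g_2)/(r−g_2) = 129774.97790/0.091 = 1426098.65825
P_0 = D_1/(1+r)^1 + D_2/(1+r)^2 + D_3/(1+r)^3 + TV/(1+r)^3
    = 86362.79070 + 88371.22769 + 90426.37252 + 1020526.20416 = 1285686.59507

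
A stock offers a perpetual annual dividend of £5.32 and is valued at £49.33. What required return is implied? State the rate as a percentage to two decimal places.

P = C/r ⇒ r = C/P = £5.32/£49.33 = 0.107845

10.78%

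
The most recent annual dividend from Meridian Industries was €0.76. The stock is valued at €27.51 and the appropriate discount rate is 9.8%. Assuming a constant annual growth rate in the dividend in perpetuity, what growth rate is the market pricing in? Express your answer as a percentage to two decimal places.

6.85%

P = D₀(1+g)/(r−g) ⇒ P(r−g) = D₀(1+g) ⇒ g(P+D₀) = P·r − D₀
g = (P·r − D₀)/(P + D₀) = (€27.51×0.098 − €0.76) / (€27.51 + €0.76) = 0.068482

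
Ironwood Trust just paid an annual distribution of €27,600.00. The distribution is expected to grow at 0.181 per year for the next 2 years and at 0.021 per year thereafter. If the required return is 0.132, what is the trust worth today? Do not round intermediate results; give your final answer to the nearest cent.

D_1 = 32595.60000
D_2 = 38495.40360
Terminal value at year 2: TV = D_2×(1+g_2)/(r−g_2) = 39303.80708/0.111 = 354088.35203
P_0 = D_1/(1+r)^1 + D_2/(1+r)^2 + TV/(1+r)^2
    = 28794.69965 + 30041.11332 + 276324.11445 = 335159.92742

€335159.93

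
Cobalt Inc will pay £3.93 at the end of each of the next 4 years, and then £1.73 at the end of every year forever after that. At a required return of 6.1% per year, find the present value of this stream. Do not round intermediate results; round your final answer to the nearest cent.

PV of 4-year annuity: £3.93 × [1 − (1+0.061)^−4] / 0.061 = 13.58674
Perpetuity value at year 4: £1.73 / 0.061 = 28.36066
PV of perpetuity: 28.36066 / (1+0.061)^4 = 22.37972
Total PV = 13.58674 + 22.37972 = 35.96646

£35.97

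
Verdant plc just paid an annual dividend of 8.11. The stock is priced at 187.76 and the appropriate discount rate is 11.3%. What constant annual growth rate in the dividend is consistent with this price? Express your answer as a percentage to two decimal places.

6.69%

P = D₀(1+g)/(r−g) ⇒ P(r−g) = D₀(1+g) ⇒ g(P+D₀) = P·r − D₀
g = (P·r − D₀)/(P + D₀) = (187.76×0.113 − 8.11) / (187.76 + 8.11) = 0.066916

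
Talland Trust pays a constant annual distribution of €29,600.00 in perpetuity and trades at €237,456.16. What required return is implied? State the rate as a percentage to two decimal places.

P = C/r ⇒ r = C/P = €29,600.00/€237,456.16 = 0.124655

12.47%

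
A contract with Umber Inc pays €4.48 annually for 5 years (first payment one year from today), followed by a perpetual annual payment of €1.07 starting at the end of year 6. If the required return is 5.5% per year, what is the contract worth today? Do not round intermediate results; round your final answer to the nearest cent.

PV of 5-year annuity: €4.48 × [1 − (1+0.055)^−5] / 0.055 = 19.13087
Perpetuity value at year 5: €1.07 / 0.055 = 19.45455
PV of perpetuity: 19.45455 / (1+0.055)^5 = 14.88534
Total PV = 19.13087 + 14.88534 = 34.01622

€34.02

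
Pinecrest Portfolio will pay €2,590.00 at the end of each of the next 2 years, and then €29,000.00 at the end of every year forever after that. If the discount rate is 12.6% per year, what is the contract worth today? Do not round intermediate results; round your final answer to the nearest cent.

€185873.91

PV of 2-year annuity: €2,590.00 × [1 − (1+0.126)^−2] / 0.126 = 4342.96414
Perpetuity value at year 2: €29,000.00 / 0.126 = 230158.73016
PV of perpetuity: 230158.73016 / (1+0.126)^2 = 181530.94637
Total PV = 4342.96414 + 181530.94637 = 185873.91051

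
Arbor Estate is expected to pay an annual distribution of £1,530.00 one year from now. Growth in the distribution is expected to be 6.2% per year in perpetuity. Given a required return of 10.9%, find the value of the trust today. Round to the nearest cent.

Growing perpetuity: P = D₁ / (r − g) = £1,530.0000 / (0.109 − 0.062) = £32,553.19

£32553.19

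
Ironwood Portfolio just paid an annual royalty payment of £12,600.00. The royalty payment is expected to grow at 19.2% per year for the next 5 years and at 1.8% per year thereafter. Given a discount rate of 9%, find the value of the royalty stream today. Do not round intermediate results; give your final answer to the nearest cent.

D_1 = 15019.20000
D_2 = 17902.88640
D_3 = 21340.24059
D_4 = 25437.56678
D_5 = 30321.57960
Terminal value at year 5: TV = D_5×(1+g_2)/(r−g_2) = 30867.36804/0.072 = 428713.44496
P_0 = D_1/(1+r)^1 + D_2/(1+r)^2 + D_3/(1+r)^3 + D_4/(1+r)^4 + D_5/(1+r)^5 + TV/(1+r)^5
    = 13779.08257 + 15068.50130 + 16478.58124 + 18020.61362 + 19706.94627 + 278634.32361 = 361688.04860

£361688.05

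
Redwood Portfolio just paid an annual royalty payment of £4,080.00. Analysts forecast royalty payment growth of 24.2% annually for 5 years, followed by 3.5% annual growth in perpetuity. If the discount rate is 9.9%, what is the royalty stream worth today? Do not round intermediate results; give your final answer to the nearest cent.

D_1 = 5067.36000
D_2 = 6293.66112
D_3 = 7816.72711
D_4 = 9708.37507
D_5 = 12057.80184
Terminal value at year 5: TV = D_5×(1+g_2)/(r−g_2) = 12479.82490/0.064 = 194997.26412
P_0 = D_1/(1+r)^1 + D_2/(1+r)^2 + D_3/(1+r)^3 + D_4/(1+r)^4 + D_5/(1+r)^5 + TV/(1+r)^5
    = 4610.88262 + 5210.84278 + 5888.86873 + 6655.11825 + 7521.07086 + 121629.81775 = 151516.60098

£151516.60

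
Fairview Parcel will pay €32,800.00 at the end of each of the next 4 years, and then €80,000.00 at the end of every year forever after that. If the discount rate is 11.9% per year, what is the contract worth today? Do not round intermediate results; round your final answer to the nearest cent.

PV of 4-year annuity: €32,800.00 × [1 − (1+0.119)^−4] / 0.119 = 99835.24498
Perpetuity value at year 4: €80,000.00 / 0.119 = 672268.90756
PV of perpetuity: 672268.90756 / (1+0.119)^4 = 428768.31005
Total PV = 99835.24498 + 428768.31005 = 528603.55503

€528603.56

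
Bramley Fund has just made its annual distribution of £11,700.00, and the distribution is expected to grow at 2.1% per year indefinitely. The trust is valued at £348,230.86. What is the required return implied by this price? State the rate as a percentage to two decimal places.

5.53%

D₁ = £11,700.00 × 1.021 = £11,945.7000
P = D₁/(r − g) ⇒ r = D₁/P + g = £11,945.7000/£348,230.86 + 0.021 = 0.034304 + 0.021 = 0.055304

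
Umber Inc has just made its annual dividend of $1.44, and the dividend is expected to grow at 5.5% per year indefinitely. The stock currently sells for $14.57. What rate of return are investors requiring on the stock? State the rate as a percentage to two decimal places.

15.93%

D₁ = $1.44 × 1.055 = $1.5192
P = D₁/(r − g) ⇒ r = D₁/P + g = $1.5192/$14.57 + 0.055 = 0.104269 + 0.055 = 0.159269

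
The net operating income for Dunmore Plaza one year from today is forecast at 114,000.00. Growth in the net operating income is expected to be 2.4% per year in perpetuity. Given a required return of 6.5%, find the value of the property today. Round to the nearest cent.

2780487.80

Growing perpetuity: P = D₁ / (r − g) = 114,000.0000 / (0.065 − 0.024) = 2,780,487.80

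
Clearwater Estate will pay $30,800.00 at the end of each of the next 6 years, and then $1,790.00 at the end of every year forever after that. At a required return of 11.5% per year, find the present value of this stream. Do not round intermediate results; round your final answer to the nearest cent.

$136545.45

PV of 6-year annuity: $30,800.00 × [1 − (1+0.115)^−6] / 0.115 = 128445.05622
Perpetuity value at year 6: $1,790.00 / 0.115 = 15565.21739
PV of perpetuity: 15565.21739 / (1+0.115)^6 = 8100.39107
Total PV = 128445.05622 + 8100.39107 = 136545.44729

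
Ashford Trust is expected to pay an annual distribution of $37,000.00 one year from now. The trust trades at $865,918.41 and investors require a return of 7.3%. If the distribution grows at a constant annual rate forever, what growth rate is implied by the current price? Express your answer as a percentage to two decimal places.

3.03%

P = D₁/(r−g) ⇒ g = r − D₁/P = 0.073 − $37,000.00/$865,918.41 = 0.030271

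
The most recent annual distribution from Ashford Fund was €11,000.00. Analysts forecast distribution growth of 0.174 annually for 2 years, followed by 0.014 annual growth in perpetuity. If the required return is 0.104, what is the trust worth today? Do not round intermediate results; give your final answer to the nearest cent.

D_1 = 12914.00000
D_2 = 15161.03600
Terminal value at year 2: TV = D_2×(1+g_2)/(r−g_2) = 15373.29050/0.09 = 170814.33893
P_0 = D_1/(1+r)^1 + D_2/(1+r)^2 + TV/(1+r)^2
    = 11697.46377 + 12439.15078 + 140147.76548 = 164284.38003

€164284.38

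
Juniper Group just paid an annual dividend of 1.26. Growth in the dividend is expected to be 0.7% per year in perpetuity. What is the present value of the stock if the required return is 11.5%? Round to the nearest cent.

D₁ = D₀ × (1 + g) = 1.26 × 1.007 = 1.2688
Growing perpetuity: P = D₁ / (r − g) = 1.2688 / (0.115 − 0.007) = 11.75

11.75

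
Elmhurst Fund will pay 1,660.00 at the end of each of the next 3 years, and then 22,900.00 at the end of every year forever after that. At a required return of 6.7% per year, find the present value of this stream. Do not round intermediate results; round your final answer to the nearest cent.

285743.64

PV of 3-year annuity: 1,660.00 × [1 − (1+0.067)^−3] / 0.067 = 4380.35310
Perpetuity value at year 3: 22,900.00 / 0.067 = 341791.04478
PV of perpetuity: 341791.04478 / (1+0.067)^3 = 281363.28209
Total PV = 4380.35310 + 281363.28209 = 285743.63519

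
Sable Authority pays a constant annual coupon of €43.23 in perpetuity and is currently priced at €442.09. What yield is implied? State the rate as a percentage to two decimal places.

9.78%

P = C/r ⇒ r = C/P = €43.23/€442.09 = 0.097786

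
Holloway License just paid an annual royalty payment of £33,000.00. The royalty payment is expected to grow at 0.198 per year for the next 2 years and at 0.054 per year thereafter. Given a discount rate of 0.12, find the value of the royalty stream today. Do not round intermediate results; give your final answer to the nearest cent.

£676014.29

D_1 = 39534.00000
D_2 = 47361.73200
Terminal value at year 2: TV = D_2×(1+g_2)/(r−g_2) = 49919.26553/0.066 = 756352.50800
P_0 = D_1/(1+r)^1 + D_2/(1+r)^2 + TV/(1+r)^2
    = 35298.21429 + 37756.48278 + 602959.58865 = 676014.28571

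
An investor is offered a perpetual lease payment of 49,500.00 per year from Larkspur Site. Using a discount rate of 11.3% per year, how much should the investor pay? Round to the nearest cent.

438053.10

Level perpetuity: PV = C / r = 49,500.00 / 0.113 = 438,053.10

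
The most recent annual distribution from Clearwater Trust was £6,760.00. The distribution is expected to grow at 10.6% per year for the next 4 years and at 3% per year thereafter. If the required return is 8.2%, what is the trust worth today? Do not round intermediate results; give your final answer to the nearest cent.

£174754.45

D_1 = 7476.56000
D_2 = 8269.07536
D_3 = 9145.59735
D_4 = 10115.03067
Terminal value at year 4: TV = D_4×(1+g_2)/(r−g_2) = 10418.48159/0.052 = 200355.41514
P_0 = D_1/(1+r)^1 + D_2/(1+r)^2 + D_3/(1+r)^3 + D_4/(1+r)^4 + TV/(1+r)^4
    = 6909.94455 + 7063.21504 + 7219.88524 + 7380.03057 + 146181.37473 = 174754.45013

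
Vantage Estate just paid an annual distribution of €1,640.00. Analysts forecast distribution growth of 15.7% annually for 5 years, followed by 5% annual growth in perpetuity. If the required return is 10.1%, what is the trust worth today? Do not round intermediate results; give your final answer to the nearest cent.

€52810.01

D_1 = 1897.48000
D_2 = 2195.38436
D_3 = 2540.05970
D_4 = 2938.84908
D_5 = 3400.24838
Terminal value at year 5: TV = D_5×(1+g_2)/(r−g_2) = 3570.26080/0.051 = 70005.11378
P_0 = D_1/(1+r)^1 + D_2/(1+r)^2 + D_3/(1+r)^3 + D_4/(1+r)^4 + D_5/(1+r)^5 + TV/(1+r)^5
    = 1723.41508 + 1811.07288 + 1903.18922 + 1999.99085 + 2101.71608 + 43270.62527 = 52810.00938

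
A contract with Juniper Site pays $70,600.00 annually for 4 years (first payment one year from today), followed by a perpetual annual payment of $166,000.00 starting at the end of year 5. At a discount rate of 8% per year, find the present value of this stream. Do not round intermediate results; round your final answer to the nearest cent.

$1759023.10

PV of 4-year annuity: $70,600.00 × [1 − (1+0.08)^−4] / 0.08 = 233836.15491
Perpetuity value at year 4: $166,000.00 / 0.08 = 2075000.00000
PV of perpetuity: 2075000.00000 / (1+0.08)^4 = 1525186.94455
Total PV = 233836.15491 + 1525186.94455 = 1759023.09946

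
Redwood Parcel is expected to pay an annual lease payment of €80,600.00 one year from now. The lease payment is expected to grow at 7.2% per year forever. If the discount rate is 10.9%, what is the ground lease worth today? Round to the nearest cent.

€2178378.38

Growing perpetuity: P = D₁ / (r − g) = €80,600.0000 / (0.109 − 0.072) = €2,178,378.38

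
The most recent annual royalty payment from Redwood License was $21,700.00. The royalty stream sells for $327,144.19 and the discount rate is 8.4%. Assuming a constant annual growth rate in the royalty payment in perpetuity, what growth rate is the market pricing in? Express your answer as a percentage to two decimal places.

1.66%

P = D₀(1+g)/(r−g) ⇒ P(r−g) = D₀(1+g) ⇒ g(P+D₀) = P·r − D₀
g = (P·r − D₀)/(P + D₀) = ($327,144.19×0.084 − $21,700.00) / ($327,144.19 + $21,700.00) = 0.016569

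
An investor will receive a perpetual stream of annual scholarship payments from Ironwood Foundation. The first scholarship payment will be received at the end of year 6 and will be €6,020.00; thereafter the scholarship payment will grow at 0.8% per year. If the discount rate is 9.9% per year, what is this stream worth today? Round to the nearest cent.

€41263.55

Value at end of year 5: C₁ / (r − g) = €6,020.00 / (0.099 − 0.008) = €66,153.8462
Discount to today: PV = €66,153.8462 / (1 + 0.099)^5 = €66,153.8462 / 1.603203 = €41,263.55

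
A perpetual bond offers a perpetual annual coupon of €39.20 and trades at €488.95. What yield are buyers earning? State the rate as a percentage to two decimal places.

P = C/r ⇒ r = C/P = €39.20/€488.95 = 0.080172

8.02%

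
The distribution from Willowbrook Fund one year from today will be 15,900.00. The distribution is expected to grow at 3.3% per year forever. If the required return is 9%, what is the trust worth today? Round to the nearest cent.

Growing perpetuity: P = D₁ / (r − g) = 15,900.0000 / (0.09 − 0.033) = 278,947.37

278947.37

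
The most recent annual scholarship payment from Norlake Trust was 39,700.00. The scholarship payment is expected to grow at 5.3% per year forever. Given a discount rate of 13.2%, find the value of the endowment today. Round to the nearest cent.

D₁ = D₀ × (1 + g) = 39,700.00 × 1.053 = 41,804.1000
Growing perpetuity: P = D₁ / (r − g) = 41,804.1000 / (0.132 − 0.053) = 529,165.82

529165.82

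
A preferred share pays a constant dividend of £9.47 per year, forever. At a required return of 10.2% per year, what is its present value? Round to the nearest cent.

£92.84

Level perpetuity: PV = C / r = £9.47 / 0.102 = £92.84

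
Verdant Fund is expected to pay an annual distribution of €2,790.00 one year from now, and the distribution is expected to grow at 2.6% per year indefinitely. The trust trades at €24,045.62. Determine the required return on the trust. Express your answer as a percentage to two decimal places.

14.20%

P = D₁/(r − g) ⇒ r = D₁/P + g = €2,790.0000/€24,045.62 + 0.026 = 0.116029 + 0.026 = 0.142029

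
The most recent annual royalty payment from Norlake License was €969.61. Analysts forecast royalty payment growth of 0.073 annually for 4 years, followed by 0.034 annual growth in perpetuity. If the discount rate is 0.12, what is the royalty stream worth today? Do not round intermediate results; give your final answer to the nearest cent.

€13309.05

D_1 = 1040.39153
D_2 = 1116.34011
D_3 = 1197.83294
D_4 = 1285.27474
Terminal value at year 4: TV = D_4×(1+g_2)/(r−g_2) = 1328.97409/0.086 = 15453.18704
P_0 = D_1/(1+r)^1 + D_2/(1+r)^2 + D_3/(1+r)^3 + D_4/(1+r)^4 + TV/(1+r)^4
    = 928.92101 + 889.93950 + 852.59383 + 816.81534 + 9820.77974 = 13309.04941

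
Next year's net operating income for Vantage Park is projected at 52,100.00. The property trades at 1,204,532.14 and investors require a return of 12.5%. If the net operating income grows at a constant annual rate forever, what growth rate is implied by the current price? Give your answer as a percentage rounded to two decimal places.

P = D₁/(r−g) ⇒ g = r − D₁/P = 0.125 − 52,100.00/1,204,532.14 = 0.081747

8.17%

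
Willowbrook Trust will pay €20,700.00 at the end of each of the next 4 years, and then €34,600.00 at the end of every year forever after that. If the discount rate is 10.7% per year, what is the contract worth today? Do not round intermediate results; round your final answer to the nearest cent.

€279962.81

PV of 4-year annuity: €20,700.00 × [1 − (1+0.107)^−4] / 0.107 = 64634.15028
Perpetuity value at year 4: €34,600.00 / 0.107 = 323364.48598
PV of perpetuity: 323364.48598 / (1+0.107)^4 = 215328.65991
Total PV = 64634.15028 + 215328.65991 = 279962.81019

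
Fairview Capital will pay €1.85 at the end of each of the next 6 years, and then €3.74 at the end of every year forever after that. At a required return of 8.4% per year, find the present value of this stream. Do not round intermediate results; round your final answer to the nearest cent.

PV of 6-year annuity: €1.85 × [1 − (1+0.084)^−6] / 0.084 = 8.44953
Perpetuity value at year 6: €3.74 / 0.084 = 44.52381
PV of perpetuity: 44.52381 / (1+0.084)^6 = 27.44205
Total PV = 8.44953 + 27.44205 = 35.89159

€35.89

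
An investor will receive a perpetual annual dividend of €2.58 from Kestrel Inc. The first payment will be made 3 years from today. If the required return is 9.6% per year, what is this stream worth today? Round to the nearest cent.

Value at end of year 2: C / r = €2.58 / 0.096 = €26.8750
Discount to today: PV = €26.8750 / (1 + 0.096)^2 = €26.8750 / 1.201216 = €22.37

€22.37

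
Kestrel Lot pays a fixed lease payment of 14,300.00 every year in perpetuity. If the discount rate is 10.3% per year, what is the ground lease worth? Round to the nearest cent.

138834.95

Level perpetuity: PV = C / r = 14,300.00 / 0.103 = 138,834.95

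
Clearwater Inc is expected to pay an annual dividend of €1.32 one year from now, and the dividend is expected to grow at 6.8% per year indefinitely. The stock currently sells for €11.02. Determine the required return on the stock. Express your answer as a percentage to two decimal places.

18.78%

P = D₁/(r − g) ⇒ r = D₁/P + g = €1.3200/€11.02 + 0.068 = 0.119782 + 0.068 = 0.187782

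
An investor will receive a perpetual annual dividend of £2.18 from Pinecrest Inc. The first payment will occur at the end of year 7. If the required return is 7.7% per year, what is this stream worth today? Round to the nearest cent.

£18.14

Value at end of year 6: C / r = £2.18 / 0.077 = £28.3117
Discount to today: PV = £28.3117 / (1 + 0.077)^6 = £28.3117 / 1.560609 = £18.14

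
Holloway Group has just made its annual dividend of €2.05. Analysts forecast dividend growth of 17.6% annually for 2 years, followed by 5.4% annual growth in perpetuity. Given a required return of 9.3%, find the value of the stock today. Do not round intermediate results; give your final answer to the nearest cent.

€68.72

D_1 = 2.41080
D_2 = 2.83510
Terminal value at year 2: TV = D_2×(1+g_2)/(r−g_2) = 2.98820/0.039 = 76.62042
P_0 = D_1/(1+r)^1 + D_2/(1+r)^2 + TV/(1+r)^2
    = 2.20567 + 2.37317 + 64.13634 = 68.71518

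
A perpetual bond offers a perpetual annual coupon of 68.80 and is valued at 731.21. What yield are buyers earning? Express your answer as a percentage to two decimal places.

P = C/r ⇒ r = C/P = 68.80/731.21 = 0.094091

9.41%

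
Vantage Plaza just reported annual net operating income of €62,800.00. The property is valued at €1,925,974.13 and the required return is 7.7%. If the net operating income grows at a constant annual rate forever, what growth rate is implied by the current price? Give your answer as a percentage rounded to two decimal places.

P = D₀(1+g)/(r−g) ⇒ P(r−g) = D₀(1+g) ⇒ g(P+D₀) = P·r − D₀
g = (P·r − D₀)/(P + D₀) = (€1,925,974.13×0.077 − €62,800.00) / (€1,925,974.13 + €62,800.00) = 0.042991

4.30%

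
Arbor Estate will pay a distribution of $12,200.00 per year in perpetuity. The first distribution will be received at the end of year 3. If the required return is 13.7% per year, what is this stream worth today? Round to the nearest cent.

$68884.00

Value at end of year 2: C / r = $12,200.00 / 0.137 = $89,051.0949
Discount to today: PV = $89,051.0949 / (1 + 0.137)^2 = $89,051.0949 / 1.292769 = $68,884.00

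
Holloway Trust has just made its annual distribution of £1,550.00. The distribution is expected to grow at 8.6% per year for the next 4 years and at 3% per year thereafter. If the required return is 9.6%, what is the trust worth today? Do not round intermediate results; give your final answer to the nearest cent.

£29378.44

D_1 = 1683.30000
D_2 = 1828.06380
D_3 = 1985.27729
D_4 = 2156.01113
Terminal value at year 4: TV = D_4×(1+g_2)/(r−g_2) = 2220.69147/0.066 = 33646.84042
P_0 = D_1/(1+r)^1 + D_2/(1+r)^2 + D_3/(1+r)^3 + D_4/(1+r)^4 + TV/(1+r)^4
    = 1535.85766 + 1521.84436 + 1507.95892 + 1494.20017 + 23318.57847 = 29378.43960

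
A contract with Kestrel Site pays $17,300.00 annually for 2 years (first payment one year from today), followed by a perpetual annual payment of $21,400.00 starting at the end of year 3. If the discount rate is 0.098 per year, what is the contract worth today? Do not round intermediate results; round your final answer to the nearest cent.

$211232.50

PV of 2-year annuity: $17,300.00 × [1 − (1+0.098)^−2] / 0.098 = 30105.57364
Perpetuity value at year 2: $21,400.00 / 0.098 = 218367.34694
PV of perpetuity: 218367.34694 / (1+0.098)^2 = 181126.92637
Total PV = 30105.57364 + 181126.92637 = 211232.50001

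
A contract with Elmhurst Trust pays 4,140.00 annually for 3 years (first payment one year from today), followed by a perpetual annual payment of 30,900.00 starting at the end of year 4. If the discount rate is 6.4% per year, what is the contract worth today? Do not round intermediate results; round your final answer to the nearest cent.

411808.79

PV of 3-year annuity: 4,140.00 × [1 − (1+0.064)^−3] / 0.064 = 10984.87888
Perpetuity value at year 3: 30,900.00 / 0.064 = 482812.50000
PV of perpetuity: 482812.50000 / (1+0.064)^3 = 400823.91124
Total PV = 10984.87888 + 400823.91124 = 411808.79012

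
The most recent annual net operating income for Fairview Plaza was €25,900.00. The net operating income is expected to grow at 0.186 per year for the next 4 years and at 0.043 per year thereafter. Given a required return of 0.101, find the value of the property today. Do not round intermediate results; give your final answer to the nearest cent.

D_1 = 30717.40000
D_2 = 36430.83640
D_3 = 43206.97197
D_4 = 51243.46876
Terminal value at year 4: TV = D_4×(1+g_2)/(r−g_2) = 53446.93791/0.058 = 921498.92954
P_0 = D_1/(1+r)^1 + D_2/(1+r)^2 + D_3/(1+r)^3 + D_4/(1+r)^4 + TV/(1+r)^4
    = 27899.54587 + 30053.46176 + 32373.66544 + 34872.99474 + 627112.64682 = 752312.31463

€752312.31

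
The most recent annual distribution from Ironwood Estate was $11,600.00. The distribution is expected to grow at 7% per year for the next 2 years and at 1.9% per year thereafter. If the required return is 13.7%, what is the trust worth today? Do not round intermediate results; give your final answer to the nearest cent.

D_1 = 12412.00000
D_2 = 13280.84000
Terminal value at year 2: TV = D_2×(1+g_2)/(r−g_2) = 13533.17596/0.118 = 114687.93186
P_0 = D_1/(1+r)^1 + D_2/(1+r)^2 + TV/(1+r)^2
    = 10916.44679 + 10273.17332 + 88714.94588 = 109904.56599

$109904.57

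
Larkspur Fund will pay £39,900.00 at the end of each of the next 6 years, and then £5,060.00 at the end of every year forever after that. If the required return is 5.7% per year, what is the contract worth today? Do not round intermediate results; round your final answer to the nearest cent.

£261718.27

PV of 6-year annuity: £39,900.00 × [1 − (1+0.057)^−6] / 0.057 = 198064.26493
Perpetuity value at year 6: £5,060.00 / 0.057 = 88771.92982
PV of perpetuity: 88771.92982 / (1+0.057)^6 = 63654.00550
Total PV = 198064.26493 + 63654.00550 = 261718.27043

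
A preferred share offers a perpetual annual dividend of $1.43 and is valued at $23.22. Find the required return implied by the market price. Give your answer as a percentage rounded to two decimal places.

P = C/r ⇒ r = C/P = $1.43/$23.22 = 0.061585

6.16%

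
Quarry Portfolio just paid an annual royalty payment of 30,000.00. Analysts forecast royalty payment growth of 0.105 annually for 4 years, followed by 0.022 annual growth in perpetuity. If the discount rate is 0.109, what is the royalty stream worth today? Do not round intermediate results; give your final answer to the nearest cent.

D_1 = 33150.00000
D_2 = 36630.75000
D_3 = 40476.97875
D_4 = 44727.06152
Terminal value at year 4: TV = D_4×(1+g_2)/(r−g_2) = 45711.05687/0.087 = 525414.44681
P_0 = D_1/(1+r)^1 + D_2/(1+r)^2 + D_3/(1+r)^3 + D_4/(1+r)^4 + TV/(1+r)^4
    = 29891.79441 + 29783.97910 + 29676.55267 + 29569.51370 + 347356.81613 = 466278.65601

466278.66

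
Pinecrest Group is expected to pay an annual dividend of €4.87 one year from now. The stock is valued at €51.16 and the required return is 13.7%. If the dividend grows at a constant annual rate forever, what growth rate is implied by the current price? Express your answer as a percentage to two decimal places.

4.18%

P = D₁/(r−g) ⇒ g = r − D₁/P = 0.137 − €4.87/€51.16 = 0.041808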